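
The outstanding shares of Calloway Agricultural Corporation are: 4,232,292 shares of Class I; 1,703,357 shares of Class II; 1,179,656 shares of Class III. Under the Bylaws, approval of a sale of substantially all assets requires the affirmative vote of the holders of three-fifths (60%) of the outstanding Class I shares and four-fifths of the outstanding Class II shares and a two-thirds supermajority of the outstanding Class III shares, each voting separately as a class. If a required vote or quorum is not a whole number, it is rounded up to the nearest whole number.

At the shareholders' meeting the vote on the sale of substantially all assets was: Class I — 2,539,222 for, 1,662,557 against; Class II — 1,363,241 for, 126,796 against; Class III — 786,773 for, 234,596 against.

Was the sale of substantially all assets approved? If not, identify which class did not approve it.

Not approved — the Class I shares did not give the required vote.

Class I: 3/5 of 4232292 = 2539375.20, rounded up to 2539376; 2,539,376 required, 2,539,222 in favor — not approved.
Class II: 4/5 of 1703357 = 1362685.60, rounded up to 1362686; 1,362,686 required, 1,363,241 in favor — approved.
Class III: 2/3 of 1179656 = 786437.33, rounded up to 786438; 786,438 required, 786,773 in favor — approved.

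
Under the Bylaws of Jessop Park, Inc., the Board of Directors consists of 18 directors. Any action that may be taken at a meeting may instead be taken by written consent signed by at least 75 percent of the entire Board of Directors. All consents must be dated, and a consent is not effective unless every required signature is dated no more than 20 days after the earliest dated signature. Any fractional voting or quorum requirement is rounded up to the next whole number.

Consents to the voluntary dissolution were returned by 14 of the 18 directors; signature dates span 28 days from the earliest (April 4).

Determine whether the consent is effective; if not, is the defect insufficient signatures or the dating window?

Not effective — dating-window requirement not satisfied.

Signatures required: at least 75 percent of 18 — 3/4 of 18 = 13.50, rounded up to 14, so 14 needed; 14 signed. Sufficient.
Dating window: the latest signature is 28 days after the earliest; the limit is 20 days. Outside the window.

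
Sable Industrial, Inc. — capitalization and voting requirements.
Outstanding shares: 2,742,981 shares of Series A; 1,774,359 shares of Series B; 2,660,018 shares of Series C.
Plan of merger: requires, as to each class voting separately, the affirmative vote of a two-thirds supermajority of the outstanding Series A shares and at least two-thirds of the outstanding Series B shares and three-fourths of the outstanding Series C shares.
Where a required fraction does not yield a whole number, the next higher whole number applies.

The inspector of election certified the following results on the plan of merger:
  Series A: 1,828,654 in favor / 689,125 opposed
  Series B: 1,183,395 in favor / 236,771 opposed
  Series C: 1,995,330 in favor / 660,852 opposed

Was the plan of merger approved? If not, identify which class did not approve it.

Series A: 2/3 of 2742981 = 1828654; 1,828,654 required, 1,828,654 in favor — approved.
Series B: 2/3 of 1774359 = 1182906; 1,182,906 required, 1,183,395 in favor — approved.
Series C: 3/4 of 2660018 = 1995013.50, rounded up to 1995014; 1,995,014 required, 1,995,330 in favor — approved.

Approved — every class gave the required vote.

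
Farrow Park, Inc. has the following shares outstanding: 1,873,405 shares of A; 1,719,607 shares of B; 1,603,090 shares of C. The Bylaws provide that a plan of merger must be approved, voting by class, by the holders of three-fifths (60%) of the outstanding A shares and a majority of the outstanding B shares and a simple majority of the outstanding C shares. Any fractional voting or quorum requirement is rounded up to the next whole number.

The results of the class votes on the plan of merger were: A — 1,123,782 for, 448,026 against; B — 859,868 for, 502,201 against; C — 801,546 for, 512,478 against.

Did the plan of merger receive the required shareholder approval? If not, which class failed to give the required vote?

Not approved — the A shares did not give the required vote.

A: 3/5 of 1873405 = 1124043; 1,124,043 required, 1,123,782 in favor — not approved.
B: a majority of 1719607 is 859804; 859,804 required, 859,868 in favor — approved.
C: a majority of 1603090 is 801546; 801,546 required, 801,546 in favor — approved.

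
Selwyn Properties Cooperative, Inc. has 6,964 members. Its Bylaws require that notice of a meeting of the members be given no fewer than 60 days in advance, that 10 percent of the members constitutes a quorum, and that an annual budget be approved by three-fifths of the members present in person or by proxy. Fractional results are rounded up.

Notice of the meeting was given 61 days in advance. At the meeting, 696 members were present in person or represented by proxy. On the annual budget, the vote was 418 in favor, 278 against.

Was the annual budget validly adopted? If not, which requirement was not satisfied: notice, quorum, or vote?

Notice: 61 days given; 60 required. Satisfied.
Quorum: 10% of 6,964 = 696.40, rounded up to 697; 696 present. Not satisfied.
Vote: requires three-fifths of those present (696); 3/5 of 696 = 417.60, rounded up to 418, so 418 needed; 418 in favor. Satisfied.

Invalid — quorum requirement not satisfied.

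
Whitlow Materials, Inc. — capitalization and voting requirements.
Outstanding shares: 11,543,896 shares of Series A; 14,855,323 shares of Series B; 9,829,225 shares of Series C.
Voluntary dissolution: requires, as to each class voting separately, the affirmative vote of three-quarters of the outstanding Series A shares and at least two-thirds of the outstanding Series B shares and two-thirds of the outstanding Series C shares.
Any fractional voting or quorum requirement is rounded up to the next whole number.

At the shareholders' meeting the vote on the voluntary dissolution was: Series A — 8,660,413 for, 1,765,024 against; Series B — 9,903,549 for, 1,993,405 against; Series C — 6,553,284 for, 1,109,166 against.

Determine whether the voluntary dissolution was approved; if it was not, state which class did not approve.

Series A: 3/4 of 11543896 = 8657922; 8,657,922 required, 8,660,413 in favor — approved.
Series B: 2/3 of 14855323 = 9903548.67, rounded up to 9903549; 9,903,549 required, 9,903,549 in favor — approved.
Series C: 2/3 of 9829225 = 6552816.67, rounded up to 6552817; 6,552,817 required, 6,553,284 in favor — approved.

Approved — every class gave the required vote.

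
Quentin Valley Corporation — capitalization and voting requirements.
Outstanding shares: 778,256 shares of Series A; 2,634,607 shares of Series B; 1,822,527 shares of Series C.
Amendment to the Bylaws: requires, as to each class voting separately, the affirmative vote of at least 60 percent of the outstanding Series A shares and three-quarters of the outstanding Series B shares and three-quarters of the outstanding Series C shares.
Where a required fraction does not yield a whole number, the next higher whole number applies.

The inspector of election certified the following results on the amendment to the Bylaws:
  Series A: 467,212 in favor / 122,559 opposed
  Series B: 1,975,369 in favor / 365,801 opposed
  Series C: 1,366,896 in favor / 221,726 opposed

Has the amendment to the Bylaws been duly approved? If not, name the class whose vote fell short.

Not approved — the Series B shares did not give the required vote.

Series A: 3/5 of 778256 = 466953.60, rounded up to 466954; 466,954 required, 467,212 in favor — approved.
Series B: 3/4 of 2634607 = 1975955.25, rounded up to 1975956; 1,975,956 required, 1,975,369 in favor — not approved.
Series C: 3/4 of 1822527 = 1366895.25, rounded up to 1366896; 1,366,896 required, 1,366,896 in favor — approved.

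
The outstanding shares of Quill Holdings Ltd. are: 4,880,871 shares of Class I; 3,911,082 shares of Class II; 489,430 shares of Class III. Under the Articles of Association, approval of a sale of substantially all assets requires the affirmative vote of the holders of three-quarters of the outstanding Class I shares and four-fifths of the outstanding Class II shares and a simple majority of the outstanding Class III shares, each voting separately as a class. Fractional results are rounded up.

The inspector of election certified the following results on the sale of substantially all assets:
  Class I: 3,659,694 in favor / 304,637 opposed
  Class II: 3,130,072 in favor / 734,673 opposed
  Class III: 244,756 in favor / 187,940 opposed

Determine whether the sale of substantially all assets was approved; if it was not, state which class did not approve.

Not approved — the Class I shares did not give the required vote.

Class I: 3/4 of 4880871 = 3660653.25, rounded up to 3660654; 3,660,654 required, 3,659,694 in favor — not approved.
Class II: 4/5 of 3911082 = 3128865.60, rounded up to 3128866; 3,128,866 required, 3,130,072 in favor — approved.
Class III: a majority of 489430 is 244716; 244,716 required, 244,756 in favor — approved.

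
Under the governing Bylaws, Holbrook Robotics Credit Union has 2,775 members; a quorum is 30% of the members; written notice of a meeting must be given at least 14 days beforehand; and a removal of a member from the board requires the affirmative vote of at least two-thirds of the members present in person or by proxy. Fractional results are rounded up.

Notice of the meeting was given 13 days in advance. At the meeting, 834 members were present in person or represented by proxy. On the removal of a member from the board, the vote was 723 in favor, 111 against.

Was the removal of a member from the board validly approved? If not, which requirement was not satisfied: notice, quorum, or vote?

Notice: 13 days given; 14 required. Not satisfied.
Quorum: 30% of 2,775 = 832.50, rounded up to 833; 834 present. Satisfied.
Vote: requires two-thirds of those present (834); 2/3 of 834 = 556, so 556 needed; 723 in favor. Satisfied.

Invalid — notice requirement not satisfied.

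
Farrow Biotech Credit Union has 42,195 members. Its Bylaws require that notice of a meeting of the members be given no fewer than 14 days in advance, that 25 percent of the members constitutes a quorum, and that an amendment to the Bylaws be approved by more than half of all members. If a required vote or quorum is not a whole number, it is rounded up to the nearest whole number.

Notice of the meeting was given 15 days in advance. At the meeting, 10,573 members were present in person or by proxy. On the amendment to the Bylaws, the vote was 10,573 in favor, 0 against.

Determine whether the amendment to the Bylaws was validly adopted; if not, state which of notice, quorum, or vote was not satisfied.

Invalid — vote requirement not satisfied.

Notice: 15 days given; 14 required. Satisfied.
Quorum: 25% of 42,195 = 10,548.75, rounded up to 10,549; 10,573 present. Satisfied.
Vote: requires a majority of all members (42,195); a majority of 42195 is 21098, so 21,098 needed; 10,573 in favor. Not satisfied.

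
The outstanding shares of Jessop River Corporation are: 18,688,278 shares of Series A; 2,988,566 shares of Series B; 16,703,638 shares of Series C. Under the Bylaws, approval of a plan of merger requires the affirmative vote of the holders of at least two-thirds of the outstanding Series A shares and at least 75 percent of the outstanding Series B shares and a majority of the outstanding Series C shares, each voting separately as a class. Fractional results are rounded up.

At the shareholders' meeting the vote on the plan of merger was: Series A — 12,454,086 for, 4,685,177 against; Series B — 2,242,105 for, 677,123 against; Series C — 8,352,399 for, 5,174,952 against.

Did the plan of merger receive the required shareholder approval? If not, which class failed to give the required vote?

Not approved — the Series A shares did not give the required vote.

Series A: 2/3 of 18688278 = 12458852; 12,458,852 required, 12,454,086 in favor — not approved.
Series B: 3/4 of 2988566 = 2241424.50, rounded up to 2241425; 2,241,425 required, 2,242,105 in favor — approved.
Series C: a majority of 16703638 is 8351820; 8,351,820 required, 8,352,399 in favor — approved.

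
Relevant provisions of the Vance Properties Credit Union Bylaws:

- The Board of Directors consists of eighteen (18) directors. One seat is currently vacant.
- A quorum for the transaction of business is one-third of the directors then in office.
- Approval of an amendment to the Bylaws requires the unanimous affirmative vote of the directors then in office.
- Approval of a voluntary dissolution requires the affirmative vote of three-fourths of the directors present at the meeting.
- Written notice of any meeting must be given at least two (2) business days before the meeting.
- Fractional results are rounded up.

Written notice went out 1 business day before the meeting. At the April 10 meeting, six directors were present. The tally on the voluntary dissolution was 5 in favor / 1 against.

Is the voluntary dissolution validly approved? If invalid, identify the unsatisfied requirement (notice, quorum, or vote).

Notice: 1 business day given; 2 required (1 < 2). Not satisfied.
Quorum: 6 present; quorum is 6. Satisfied.
Vote: the voluntary dissolution requires three-fourths of the directors present (6). 3/4 of 6 = 4.50, rounded up to 5, so 5 affirmative votes are needed; 5 voted in favor. Satisfied.

Invalid — notice requirement not satisfied.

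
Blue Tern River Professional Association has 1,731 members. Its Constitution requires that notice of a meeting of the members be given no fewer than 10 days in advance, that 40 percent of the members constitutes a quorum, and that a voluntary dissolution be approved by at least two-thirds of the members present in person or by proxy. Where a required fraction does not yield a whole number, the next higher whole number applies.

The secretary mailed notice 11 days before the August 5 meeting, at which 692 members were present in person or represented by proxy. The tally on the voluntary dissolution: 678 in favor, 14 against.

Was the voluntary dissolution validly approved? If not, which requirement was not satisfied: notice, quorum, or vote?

Invalid — quorum requirement not satisfied.

Notice: 11 days given; 10 required. Satisfied.
Quorum: 40% of 1,731 = 692.40, rounded up to 693; 692 present. Not satisfied.
Vote: requires two-thirds of those present (692); 2/3 of 692 = 461.33, rounded up to 462, so 462 needed; 678 in favor. Satisfied.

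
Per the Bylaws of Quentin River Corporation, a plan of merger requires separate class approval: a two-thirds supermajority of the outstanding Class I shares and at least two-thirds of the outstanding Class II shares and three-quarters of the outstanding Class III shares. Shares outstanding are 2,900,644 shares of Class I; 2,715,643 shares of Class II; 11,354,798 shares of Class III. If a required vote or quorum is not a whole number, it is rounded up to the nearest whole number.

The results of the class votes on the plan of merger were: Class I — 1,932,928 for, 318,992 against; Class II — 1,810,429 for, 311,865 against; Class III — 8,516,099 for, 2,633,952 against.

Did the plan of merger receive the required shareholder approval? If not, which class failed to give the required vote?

Class I: 2/3 of 2900644 = 1933762.67, rounded up to 1933763; 1,933,763 required, 1,932,928 in favor — not approved.
Class II: 2/3 of 2715643 = 1810428.67, rounded up to 1810429; 1,810,429 required, 1,810,429 in favor — approved.
Class III: 3/4 of 11354798 = 8516098.50, rounded up to 8516099; 8,516,099 required, 8,516,099 in favor — approved.

Not approved — the Class I shares did not give the required vote.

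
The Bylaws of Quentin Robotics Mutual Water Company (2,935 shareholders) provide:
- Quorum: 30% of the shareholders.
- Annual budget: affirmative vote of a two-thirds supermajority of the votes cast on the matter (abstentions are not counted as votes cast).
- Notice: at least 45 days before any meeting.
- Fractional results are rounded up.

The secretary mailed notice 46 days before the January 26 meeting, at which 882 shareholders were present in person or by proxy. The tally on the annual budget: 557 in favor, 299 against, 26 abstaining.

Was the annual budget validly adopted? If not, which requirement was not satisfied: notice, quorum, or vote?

Invalid — vote requirement not satisfied.

Notice: 46 days given; 45 required. Satisfied.
Quorum: 30% of 2,935 = 880.50, rounded up to 881; 882 present. Satisfied.
Vote: requires two-thirds of the votes cast (882 − 26 abstaining = 856); 2/3 of 856 = 570.67, rounded up to 571, so 571 needed; 557 in favor. Not satisfied.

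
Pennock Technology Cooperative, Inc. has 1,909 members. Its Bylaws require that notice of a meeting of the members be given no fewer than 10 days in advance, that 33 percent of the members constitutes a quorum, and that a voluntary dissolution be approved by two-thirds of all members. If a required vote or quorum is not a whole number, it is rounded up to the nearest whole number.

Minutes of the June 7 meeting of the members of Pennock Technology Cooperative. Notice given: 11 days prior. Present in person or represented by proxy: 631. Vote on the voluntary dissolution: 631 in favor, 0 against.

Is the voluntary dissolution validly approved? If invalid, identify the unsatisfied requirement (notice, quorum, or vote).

Invalid — vote requirement not satisfied.

Notice: 11 days given; 10 required. Satisfied.
Quorum: 33% of 1,909 = 629.97, rounded up to 630; 631 present. Satisfied.
Vote: requires two-thirds of all members (1,909); 2/3 of 1909 = 1272.67, rounded up to 1273, so 1,273 needed; 631 in favor. Not satisfied.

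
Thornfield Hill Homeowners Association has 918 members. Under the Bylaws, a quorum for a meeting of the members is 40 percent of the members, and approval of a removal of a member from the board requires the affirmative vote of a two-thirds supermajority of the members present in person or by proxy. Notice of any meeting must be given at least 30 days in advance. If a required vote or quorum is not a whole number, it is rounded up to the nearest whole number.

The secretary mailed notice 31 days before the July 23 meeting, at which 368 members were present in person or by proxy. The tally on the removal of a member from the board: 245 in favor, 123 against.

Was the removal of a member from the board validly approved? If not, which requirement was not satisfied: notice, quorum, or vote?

Invalid — vote requirement not satisfied.

Notice: 31 days given; 30 required. Satisfied.
Quorum: 40% of 918 = 367.20, rounded up to 368; 368 present. Satisfied.
Vote: requires two-thirds of those present (368); 2/3 of 368 = 245.33, rounded up to 246, so 246 needed; 245 in favor. Not satisfied.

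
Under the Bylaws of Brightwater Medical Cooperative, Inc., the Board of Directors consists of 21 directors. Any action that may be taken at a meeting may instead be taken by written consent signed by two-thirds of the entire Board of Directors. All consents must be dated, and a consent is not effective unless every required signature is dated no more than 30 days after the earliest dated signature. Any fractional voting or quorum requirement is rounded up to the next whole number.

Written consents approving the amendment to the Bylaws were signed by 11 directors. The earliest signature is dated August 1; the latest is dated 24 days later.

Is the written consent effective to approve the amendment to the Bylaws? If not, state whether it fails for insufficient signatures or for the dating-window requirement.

Not effective — insufficient signatures.

Signatures required: two-thirds of 21 — 2/3 of 21 = 14, so 14 needed; 11 signed. Insufficient.
Dating window: the latest signature is 24 days after the earliest; the limit is 30 days. Within the window.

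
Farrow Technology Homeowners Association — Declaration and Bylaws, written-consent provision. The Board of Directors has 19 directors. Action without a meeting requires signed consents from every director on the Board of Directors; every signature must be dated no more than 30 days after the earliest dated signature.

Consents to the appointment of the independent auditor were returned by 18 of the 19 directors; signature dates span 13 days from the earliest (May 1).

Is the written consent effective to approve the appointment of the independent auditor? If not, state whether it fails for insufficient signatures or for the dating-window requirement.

Signatures required: all of 19 — unanimous means all 19, so 19 needed; 18 signed. Insufficient.
Dating window: the latest signature is 13 days after the earliest; the limit is 30 days. Within the window.

Not effective — insufficient signatures.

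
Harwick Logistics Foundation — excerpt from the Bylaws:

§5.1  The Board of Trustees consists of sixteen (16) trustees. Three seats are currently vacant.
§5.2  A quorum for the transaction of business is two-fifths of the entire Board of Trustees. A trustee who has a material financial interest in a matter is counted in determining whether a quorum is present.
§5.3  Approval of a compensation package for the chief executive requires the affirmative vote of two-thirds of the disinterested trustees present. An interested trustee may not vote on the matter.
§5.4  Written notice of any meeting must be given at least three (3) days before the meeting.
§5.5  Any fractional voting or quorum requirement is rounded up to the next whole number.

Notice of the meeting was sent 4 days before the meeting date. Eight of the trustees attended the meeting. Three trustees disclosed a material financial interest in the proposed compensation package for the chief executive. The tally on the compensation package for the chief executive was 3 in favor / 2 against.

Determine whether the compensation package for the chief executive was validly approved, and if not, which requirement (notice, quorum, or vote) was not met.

Notice: 4 days given; 3 required (4 ≥ 3). Satisfied.
Quorum: 8 present (interested trustees count toward quorum); quorum is 7. Satisfied.
Vote: the compensation package for the chief executive requires two-thirds of the disinterested trustees present (8 − 3 = 5). 2/3 of 5 = 3.33, rounded up to 4, so 4 affirmative votes are needed; 3 voted in favor. Not satisfied.

Invalid — vote requirement not satisfied.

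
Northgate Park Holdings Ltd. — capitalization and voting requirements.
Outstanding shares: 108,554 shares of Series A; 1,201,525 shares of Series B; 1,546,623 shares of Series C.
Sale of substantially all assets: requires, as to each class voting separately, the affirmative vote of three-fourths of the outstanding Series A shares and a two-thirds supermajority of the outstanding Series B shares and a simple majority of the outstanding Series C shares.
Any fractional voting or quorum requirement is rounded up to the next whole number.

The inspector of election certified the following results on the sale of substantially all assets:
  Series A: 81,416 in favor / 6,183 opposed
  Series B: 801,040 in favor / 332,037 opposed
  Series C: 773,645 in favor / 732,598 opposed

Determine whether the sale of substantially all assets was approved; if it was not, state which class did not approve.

Approved — every class gave the required vote.

Series A: 3/4 of 108554 = 81415.50, rounded up to 81416; 81,416 required, 81,416 in favor — approved.
Series B: 2/3 of 1201525 = 801016.67, rounded up to 801017; 801,017 required, 801,040 in favor — approved.
Series C: a majority of 1546623 is 773312; 773,312 required, 773,645 in favor — approved.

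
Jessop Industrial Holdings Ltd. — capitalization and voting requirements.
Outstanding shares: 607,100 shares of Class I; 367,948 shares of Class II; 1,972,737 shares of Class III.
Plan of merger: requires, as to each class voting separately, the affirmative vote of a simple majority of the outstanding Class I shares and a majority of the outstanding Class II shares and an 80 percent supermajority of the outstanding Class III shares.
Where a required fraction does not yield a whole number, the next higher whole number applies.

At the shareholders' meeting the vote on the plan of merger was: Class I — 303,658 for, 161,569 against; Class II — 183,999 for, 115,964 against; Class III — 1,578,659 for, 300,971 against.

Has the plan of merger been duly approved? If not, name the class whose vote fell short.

Class I: a majority of 607100 is 303551; 303,551 required, 303,658 in favor — approved.
Class II: a majority of 367948 is 183975; 183,975 required, 183,999 in favor — approved.
Class III: 4/5 of 1972737 = 1578189.60, rounded up to 1578190; 1,578,190 required, 1,578,659 in favor — approved.

Approved — every class gave the required vote.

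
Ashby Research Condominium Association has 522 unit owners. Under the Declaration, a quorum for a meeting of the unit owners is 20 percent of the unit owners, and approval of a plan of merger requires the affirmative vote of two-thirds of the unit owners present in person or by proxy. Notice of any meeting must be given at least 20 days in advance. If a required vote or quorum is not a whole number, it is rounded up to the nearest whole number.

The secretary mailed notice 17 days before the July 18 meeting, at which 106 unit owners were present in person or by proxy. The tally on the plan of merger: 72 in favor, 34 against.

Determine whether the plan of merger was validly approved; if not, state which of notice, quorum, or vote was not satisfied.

Invalid — notice requirement not satisfied.

Notice: 17 days given; 20 required. Not satisfied.
Quorum: 20% of 522 = 104.40, rounded up to 105; 106 present. Satisfied.
Vote: requires two-thirds of those present (106); 2/3 of 106 = 70.67, rounded up to 71, so 71 needed; 72 in favor. Satisfied.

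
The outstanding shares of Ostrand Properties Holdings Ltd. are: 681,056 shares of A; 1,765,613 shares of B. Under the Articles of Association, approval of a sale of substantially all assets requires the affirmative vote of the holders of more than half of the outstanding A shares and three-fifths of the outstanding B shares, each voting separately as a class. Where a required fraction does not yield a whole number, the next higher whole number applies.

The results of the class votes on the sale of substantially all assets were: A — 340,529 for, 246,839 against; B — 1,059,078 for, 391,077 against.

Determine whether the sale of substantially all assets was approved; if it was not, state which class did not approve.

Not approved — the B shares did not give the required vote.

A: a majority of 681056 is 340529; 340,529 required, 340,529 in favor — approved.
B: 3/5 of 1765613 = 1059367.80, rounded up to 1059368; 1,059,368 required, 1,059,078 in favor — not approved.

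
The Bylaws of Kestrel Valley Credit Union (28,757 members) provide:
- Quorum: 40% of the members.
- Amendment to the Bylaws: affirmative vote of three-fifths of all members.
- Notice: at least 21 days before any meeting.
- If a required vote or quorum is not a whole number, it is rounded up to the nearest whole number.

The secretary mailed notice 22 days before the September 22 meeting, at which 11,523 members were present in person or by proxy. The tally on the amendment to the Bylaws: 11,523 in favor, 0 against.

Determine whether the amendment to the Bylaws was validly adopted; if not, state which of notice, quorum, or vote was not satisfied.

Notice: 22 days given; 21 required. Satisfied.
Quorum: 40% of 28,757 = 11,502.80, rounded up to 11,503; 11,523 present. Satisfied.
Vote: requires three-fifths of all members (28,757); 3/5 of 28757 = 17254.20, rounded up to 17255, so 17,255 needed; 11,523 in favor. Not satisfied.

Invalid — vote requirement not satisfied.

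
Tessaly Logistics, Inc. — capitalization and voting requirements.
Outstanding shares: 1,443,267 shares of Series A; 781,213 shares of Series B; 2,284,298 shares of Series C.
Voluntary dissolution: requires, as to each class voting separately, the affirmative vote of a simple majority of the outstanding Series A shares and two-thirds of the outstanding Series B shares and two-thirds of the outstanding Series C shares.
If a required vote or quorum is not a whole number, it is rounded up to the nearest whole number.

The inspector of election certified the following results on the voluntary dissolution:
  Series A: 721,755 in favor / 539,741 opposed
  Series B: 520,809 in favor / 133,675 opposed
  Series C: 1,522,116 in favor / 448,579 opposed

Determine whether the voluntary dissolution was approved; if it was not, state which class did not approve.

Series A: a majority of 1443267 is 721634; 721,634 required, 721,755 in favor — approved.
Series B: 2/3 of 781213 = 520808.67, rounded up to 520809; 520,809 required, 520,809 in favor — approved.
Series C: 2/3 of 2284298 = 1522865.33, rounded up to 1522866; 1,522,866 required, 1,522,116 in favor — not approved.

Not approved — the Series C shares did not give the required vote.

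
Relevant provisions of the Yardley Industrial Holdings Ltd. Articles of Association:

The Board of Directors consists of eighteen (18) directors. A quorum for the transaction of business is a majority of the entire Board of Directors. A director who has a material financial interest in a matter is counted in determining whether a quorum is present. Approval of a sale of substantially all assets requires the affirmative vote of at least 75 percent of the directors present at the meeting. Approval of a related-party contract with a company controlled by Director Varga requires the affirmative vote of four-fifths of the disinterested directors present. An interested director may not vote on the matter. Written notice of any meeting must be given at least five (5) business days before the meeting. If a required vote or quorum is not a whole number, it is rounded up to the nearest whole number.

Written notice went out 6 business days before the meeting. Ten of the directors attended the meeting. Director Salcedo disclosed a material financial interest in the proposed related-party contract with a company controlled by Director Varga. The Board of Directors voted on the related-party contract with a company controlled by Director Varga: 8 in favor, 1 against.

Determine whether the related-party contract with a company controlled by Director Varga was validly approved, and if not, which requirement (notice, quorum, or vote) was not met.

Notice: 6 business days given; 5 required (6 ≥ 5). Satisfied.
Quorum: 10 present (interested directors count toward quorum); quorum is 10. Satisfied.
Vote: the related-party contract with a company controlled by Director Varga requires four-fifths of the disinterested directors present (10 − 1 = 9). 4/5 of 9 = 7.20, rounded up to 8, so 8 affirmative votes are needed; 8 voted in favor. Satisfied.

Valid — all requirements satisfied.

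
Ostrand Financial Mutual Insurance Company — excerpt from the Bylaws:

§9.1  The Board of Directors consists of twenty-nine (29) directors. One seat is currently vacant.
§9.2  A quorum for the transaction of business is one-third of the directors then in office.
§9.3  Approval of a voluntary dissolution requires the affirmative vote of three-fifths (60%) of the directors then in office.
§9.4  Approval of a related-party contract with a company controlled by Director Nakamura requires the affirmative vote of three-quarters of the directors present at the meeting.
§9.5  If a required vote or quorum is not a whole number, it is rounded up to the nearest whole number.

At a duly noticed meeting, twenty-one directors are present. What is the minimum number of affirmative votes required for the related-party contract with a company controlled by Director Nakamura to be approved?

16

The related-party contract with a company controlled by Director Nakamura requires three-fourths of the directors present (21).
3/4 of 21 = 15.75, rounded up to 16.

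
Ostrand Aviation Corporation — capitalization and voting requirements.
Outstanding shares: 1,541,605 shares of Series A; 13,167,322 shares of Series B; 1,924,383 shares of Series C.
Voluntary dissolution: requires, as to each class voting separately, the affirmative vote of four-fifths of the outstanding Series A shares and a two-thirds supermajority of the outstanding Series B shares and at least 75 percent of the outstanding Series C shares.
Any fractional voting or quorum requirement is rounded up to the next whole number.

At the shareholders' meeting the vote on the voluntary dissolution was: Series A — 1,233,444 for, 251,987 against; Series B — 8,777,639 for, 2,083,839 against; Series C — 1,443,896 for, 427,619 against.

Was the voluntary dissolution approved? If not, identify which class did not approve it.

Series A: 4/5 of 1541605 = 1233284; 1,233,284 required, 1,233,444 in favor — approved.
Series B: 2/3 of 13167322 = 8778214.67, rounded up to 8778215; 8,778,215 required, 8,777,639 in favor — not approved.
Series C: 3/4 of 1924383 = 1443287.25, rounded up to 1443288; 1,443,288 required, 1,443,896 in favor — approved.

Not approved — the Series B shares did not give the required vote.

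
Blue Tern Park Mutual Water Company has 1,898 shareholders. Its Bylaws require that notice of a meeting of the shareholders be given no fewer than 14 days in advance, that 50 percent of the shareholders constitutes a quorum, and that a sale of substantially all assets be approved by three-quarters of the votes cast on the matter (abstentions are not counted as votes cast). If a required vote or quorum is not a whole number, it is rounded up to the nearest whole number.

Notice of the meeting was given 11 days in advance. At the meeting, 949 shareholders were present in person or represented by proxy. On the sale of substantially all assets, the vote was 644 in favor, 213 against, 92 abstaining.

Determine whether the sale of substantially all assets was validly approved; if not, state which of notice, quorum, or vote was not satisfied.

Notice: 11 days given; 14 required. Not satisfied.
Quorum: 50% of 1,898 = 949; 949 present. Satisfied.
Vote: requires three-fourths of the votes cast (949 − 92 abstaining = 857); 3/4 of 857 = 642.75, rounded up to 643, so 643 needed; 644 in favor. Satisfied.

Invalid — notice requirement not satisfied.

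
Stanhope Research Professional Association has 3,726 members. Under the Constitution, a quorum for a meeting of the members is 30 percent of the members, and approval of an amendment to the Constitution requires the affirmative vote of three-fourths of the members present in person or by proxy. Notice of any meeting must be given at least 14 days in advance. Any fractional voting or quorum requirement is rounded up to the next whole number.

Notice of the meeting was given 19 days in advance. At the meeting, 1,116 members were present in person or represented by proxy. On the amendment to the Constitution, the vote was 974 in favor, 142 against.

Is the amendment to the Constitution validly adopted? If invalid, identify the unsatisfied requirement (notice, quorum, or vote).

Notice: 19 days given; 14 required. Satisfied.
Quorum: 30% of 3,726 = 1,117.80, rounded up to 1,118; 1,116 present. Not satisfied.
Vote: requires three-fourths of those present (1,116); 3/4 of 1116 = 837, so 837 needed; 974 in favor. Satisfied.

Invalid — quorum requirement not satisfied.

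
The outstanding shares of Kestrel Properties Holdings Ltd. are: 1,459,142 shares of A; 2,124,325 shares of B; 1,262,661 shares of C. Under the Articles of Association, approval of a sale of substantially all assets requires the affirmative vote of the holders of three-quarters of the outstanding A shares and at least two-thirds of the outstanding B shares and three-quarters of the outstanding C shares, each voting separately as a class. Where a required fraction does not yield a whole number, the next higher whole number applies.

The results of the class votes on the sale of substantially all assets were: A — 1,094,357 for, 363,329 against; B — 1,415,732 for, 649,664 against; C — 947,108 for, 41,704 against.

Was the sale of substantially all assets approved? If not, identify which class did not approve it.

Not approved — the B shares did not give the required vote.

A: 3/4 of 1459142 = 1094356.50, rounded up to 1094357; 1,094,357 required, 1,094,357 in favor — approved.
B: 2/3 of 2124325 = 1416216.67, rounded up to 1416217; 1,416,217 required, 1,415,732 in favor — not approved.
C: 3/4 of 1262661 = 946995.75, rounded up to 946996; 946,996 required, 947,108 in favor — approved.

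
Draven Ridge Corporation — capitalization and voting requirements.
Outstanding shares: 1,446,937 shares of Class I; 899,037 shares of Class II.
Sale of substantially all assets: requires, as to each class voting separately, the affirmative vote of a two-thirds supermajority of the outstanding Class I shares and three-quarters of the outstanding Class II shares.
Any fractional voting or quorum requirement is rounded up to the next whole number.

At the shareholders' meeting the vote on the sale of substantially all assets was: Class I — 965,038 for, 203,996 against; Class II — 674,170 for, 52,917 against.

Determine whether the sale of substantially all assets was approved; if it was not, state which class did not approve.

Not approved — the Class II shares did not give the required vote.

Class I: 2/3 of 1446937 = 964624.67, rounded up to 964625; 964,625 required, 965,038 in favor — approved.
Class II: 3/4 of 899037 = 674277.75, rounded up to 674278; 674,278 required, 674,170 in favor — not approved.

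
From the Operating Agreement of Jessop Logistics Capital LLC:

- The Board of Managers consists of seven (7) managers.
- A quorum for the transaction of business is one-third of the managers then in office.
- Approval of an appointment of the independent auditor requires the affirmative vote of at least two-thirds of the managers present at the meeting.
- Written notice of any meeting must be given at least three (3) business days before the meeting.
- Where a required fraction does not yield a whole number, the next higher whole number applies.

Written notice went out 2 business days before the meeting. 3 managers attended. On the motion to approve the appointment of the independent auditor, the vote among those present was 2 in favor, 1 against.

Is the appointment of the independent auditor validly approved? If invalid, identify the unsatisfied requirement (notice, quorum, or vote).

Invalid — notice requirement not satisfied.

Notice: 2 business days given; 3 required (2 < 3). Not satisfied.
Quorum: 3 present; quorum is 3. Satisfied.
Vote: the appointment of the independent auditor requires two-thirds of the managers present (3). 2/3 of 3 = 2, so 2 affirmative votes are needed; 2 voted in favor. Satisfied.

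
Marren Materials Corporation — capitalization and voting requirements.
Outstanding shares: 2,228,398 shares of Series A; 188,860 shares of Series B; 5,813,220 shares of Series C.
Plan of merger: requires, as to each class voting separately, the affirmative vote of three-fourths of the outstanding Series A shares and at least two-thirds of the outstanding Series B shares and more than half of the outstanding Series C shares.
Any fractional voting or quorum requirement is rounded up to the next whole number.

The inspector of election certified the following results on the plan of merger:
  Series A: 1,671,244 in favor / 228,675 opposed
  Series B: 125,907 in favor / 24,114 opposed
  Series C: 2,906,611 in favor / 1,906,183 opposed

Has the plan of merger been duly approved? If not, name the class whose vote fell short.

Not approved — the Series A shares did not give the required vote.

Series A: 3/4 of 2228398 = 1671298.50, rounded up to 1671299; 1,671,299 required, 1,671,244 in favor — not approved.
Series B: 2/3 of 188860 = 125906.67, rounded up to 125907; 125,907 required, 125,907 in favor — approved.
Series C: a majority of 5813220 is 2906611; 2,906,611 required, 2,906,611 in favor — approved.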